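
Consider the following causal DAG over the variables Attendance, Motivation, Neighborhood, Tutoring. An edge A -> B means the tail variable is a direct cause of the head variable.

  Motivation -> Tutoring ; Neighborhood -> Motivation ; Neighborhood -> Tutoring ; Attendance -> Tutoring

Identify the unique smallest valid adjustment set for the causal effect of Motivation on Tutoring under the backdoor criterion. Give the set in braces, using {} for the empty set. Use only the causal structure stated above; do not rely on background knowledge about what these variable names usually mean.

Variables eligible for adjustment (non-descendants of Motivation, excluding Motivation and Tutoring): {Attendance, Neighborhood}.
Backdoor paths from Motivation to Tutoring:
  P1: Motivation <- Neighborhood -> Tutoring
The empty set is not sufficient: P1 (Motivation <- Neighborhood -> Tutoring) has no collider blocking it and no conditioned non-collider, so it is open.
Try {Neighborhood}:
  P1: blocked at fork node Neighborhood ∈ conditioning set.
{Neighborhood} contains no descendant of Motivation and blocks every backdoor path.
No other singleton works — e.g. {Attendance} leaves P1 open — so {Neighborhood} is the unique smallest valid adjustment set.

{Neighborhood}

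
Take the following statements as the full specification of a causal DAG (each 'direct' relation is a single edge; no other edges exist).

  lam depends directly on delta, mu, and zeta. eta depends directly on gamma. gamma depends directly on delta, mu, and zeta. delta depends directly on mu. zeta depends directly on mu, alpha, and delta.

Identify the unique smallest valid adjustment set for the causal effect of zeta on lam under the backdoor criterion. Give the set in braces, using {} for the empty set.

{delta, mu}

Variables eligible for adjustment (non-descendants of zeta, excluding zeta and lam): {alpha, delta, mu}.
Backdoor paths from zeta to lam:
  P1: zeta <- mu -> delta -> lam
  P2: zeta <- mu -> lam
  P3: zeta <- mu -> gamma <- delta -> lam
  P4: zeta <- delta <- mu -> lam
  P5: zeta <- delta -> lam
  P6: zeta <- delta -> gamma <- mu -> lam
The empty set is not sufficient: P1 (zeta <- mu -> delta -> lam) has no collider blocking it and no conditioned non-collider, so it is open.
Try {delta, mu}:
  P1: blocked at fork node mu ∈ conditioning set.
  P2: blocked at fork node mu ∈ conditioning set.
  P3: blocked at fork node mu ∈ conditioning set.
  P4: blocked at chain node delta ∈ conditioning set.
  P5: blocked at fork node delta ∈ conditioning set.
  P6: blocked at fork node delta ∈ conditioning set.
{delta, mu} contains no descendant of zeta and blocks every backdoor path.
Every element of {delta, mu} is needed (dropping delta leaves P5 open; dropping mu leaves P2 open), so no proper subset is valid.
Among all size-2 subsets of the eligible variables, only {delta, mu} blocks every backdoor path, so it is the unique smallest valid adjustment set.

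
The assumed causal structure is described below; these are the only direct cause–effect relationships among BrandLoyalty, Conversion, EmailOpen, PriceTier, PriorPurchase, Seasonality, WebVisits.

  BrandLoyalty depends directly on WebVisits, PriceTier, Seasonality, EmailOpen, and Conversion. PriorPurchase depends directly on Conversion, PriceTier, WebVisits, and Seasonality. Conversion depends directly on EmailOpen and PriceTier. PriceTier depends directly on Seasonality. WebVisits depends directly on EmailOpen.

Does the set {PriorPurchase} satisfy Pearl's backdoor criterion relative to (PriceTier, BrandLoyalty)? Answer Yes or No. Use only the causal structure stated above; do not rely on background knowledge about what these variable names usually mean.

Backdoor paths from PriceTier to BrandLoyalty (paths whose first edge points into PriceTier):
  P1: PriceTier <- Seasonality -> BrandLoyalty
  P2: PriceTier <- Seasonality -> PriorPurchase <- WebVisits <- EmailOpen -> Conversion -> BrandLoyalty
  P3: PriceTier <- Seasonality -> PriorPurchase <- WebVisits <- EmailOpen -> BrandLoyalty
  P4: PriceTier <- Seasonality -> PriorPurchase <- WebVisits -> BrandLoyalty
  P5: PriceTier <- Seasonality -> PriorPurchase <- Conversion <- EmailOpen -> WebVisits -> BrandLoyalty
  P6: PriceTier <- Seasonality -> PriorPurchase <- Conversion <- EmailOpen -> BrandLoyalty
  P7: PriceTier <- Seasonality -> PriorPurchase <- Conversion -> BrandLoyalty
Condition 1 (no descendant of PriceTier in the set): FAILS — PriorPurchase is a descendant of PriceTier.
Condition 2 (every backdoor path blocked by {PriorPurchase}):
  P1: open — no interior node is in the conditioning set.
  P2: open — collider(s) PriorPurchase are conditioned on (or have a conditioned descendant) and no non-collider on the path is in the set.
  P3: open — collider(s) PriorPurchase are conditioned on (or have a conditioned descendant) and no non-collider on the path is in the set.
  P4: open — collider(s) PriorPurchase are conditioned on (or have a conditioned descendant) and no non-collider on the path is in the set.
  P5: open — collider(s) PriorPurchase are conditioned on (or have a conditioned descendant) and no non-collider on the path is in the set.
  P6: open — collider(s) PriorPurchase are conditioned on (or have a conditioned descendant) and no non-collider on the path is in the set.
  P7: open — collider(s) PriorPurchase are conditioned on (or have a conditioned descendant) and no non-collider on the path is in the set.
{PriorPurchase} does not satisfy the backdoor criterion.

No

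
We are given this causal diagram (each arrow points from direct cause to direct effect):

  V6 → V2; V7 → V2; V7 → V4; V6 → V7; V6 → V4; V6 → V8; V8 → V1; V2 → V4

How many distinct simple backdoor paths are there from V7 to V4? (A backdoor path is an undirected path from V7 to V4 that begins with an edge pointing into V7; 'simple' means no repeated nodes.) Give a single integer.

2

A backdoor path from V7 to V4 is any simple undirected path whose first edge points into V7 (i.e. leaves V7 via a parent).
Parents of V7: {V6}.
Enumerating:
  P1: V7 <- V6 -> V2 -> V4
  P2: V7 <- V6 -> V4
That exhausts the simple backdoor paths. Count: 2.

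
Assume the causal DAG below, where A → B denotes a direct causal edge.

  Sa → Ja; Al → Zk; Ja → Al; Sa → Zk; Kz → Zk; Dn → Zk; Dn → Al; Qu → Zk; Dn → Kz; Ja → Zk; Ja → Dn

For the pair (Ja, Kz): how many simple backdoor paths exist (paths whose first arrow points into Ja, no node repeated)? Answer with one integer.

A backdoor path from Ja to Kz is any simple undirected path whose first edge points into Ja (i.e. leaves Ja via a parent).
Parents of Ja: {Sa}.
Enumerating:
  P1: Ja <- Sa -> Zk <- Dn -> Kz
  P2: Ja <- Sa -> Zk <- Kz
  P3: Ja <- Sa -> Zk <- Al <- Dn -> Kz
That exhausts the simple backdoor paths. Count: 3.

3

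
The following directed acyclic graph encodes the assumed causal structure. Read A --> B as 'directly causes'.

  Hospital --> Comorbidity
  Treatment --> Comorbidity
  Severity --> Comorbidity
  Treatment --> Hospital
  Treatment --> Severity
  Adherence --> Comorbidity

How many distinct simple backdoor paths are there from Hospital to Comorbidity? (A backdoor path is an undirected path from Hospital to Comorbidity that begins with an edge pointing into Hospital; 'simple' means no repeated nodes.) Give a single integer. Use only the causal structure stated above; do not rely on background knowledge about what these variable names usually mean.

A backdoor path from Hospital to Comorbidity is any simple undirected path whose first edge points into Hospital (i.e. leaves Hospital via a parent).
Parents of Hospital: {Treatment}.
Enumerating:
  P1: Hospital <- Treatment -> Severity -> Comorbidity
  P2: Hospital <- Treatment -> Comorbidity
That exhausts the simple backdoor paths. Count: 2.

2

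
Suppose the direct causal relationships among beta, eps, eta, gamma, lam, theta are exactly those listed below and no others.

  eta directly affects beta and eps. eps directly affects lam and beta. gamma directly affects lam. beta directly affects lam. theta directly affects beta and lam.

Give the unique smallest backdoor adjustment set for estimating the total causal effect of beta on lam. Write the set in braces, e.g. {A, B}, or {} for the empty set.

Variables eligible for adjustment (non-descendants of beta, excluding beta and lam): {eps, eta, gamma, theta}.
Backdoor paths from beta to lam:
  P1: beta <- eta -> eps -> lam
  P2: beta <- theta -> lam
  P3: beta <- eps -> lam
The empty set is not sufficient: P1 (beta <- eta -> eps -> lam) has no collider blocking it and no conditioned non-collider, so it is open.
Try {eps, theta}:
  P1: blocked at chain node eps ∈ conditioning set.
  P2: blocked at fork node theta ∈ conditioning set.
  P3: blocked at fork node eps ∈ conditioning set.
{eps, theta} contains no descendant of beta and blocks every backdoor path.
Every element of {eps, theta} is needed (dropping eps leaves P1 open; dropping theta leaves P2 open), so no proper subset is valid.
Among all size-2 subsets of the eligible variables, only {eps, theta} blocks every backdoor path, so it is the unique smallest valid adjustment set.

{eps, theta}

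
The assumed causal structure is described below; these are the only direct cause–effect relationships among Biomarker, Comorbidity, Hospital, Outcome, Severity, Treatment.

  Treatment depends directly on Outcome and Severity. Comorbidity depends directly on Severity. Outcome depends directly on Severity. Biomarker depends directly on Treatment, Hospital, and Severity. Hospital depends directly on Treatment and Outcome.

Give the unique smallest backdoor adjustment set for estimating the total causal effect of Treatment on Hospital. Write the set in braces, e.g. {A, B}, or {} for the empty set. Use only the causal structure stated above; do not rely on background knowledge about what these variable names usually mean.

{Outcome}

Variables eligible for adjustment (non-descendants of Treatment, excluding Treatment and Hospital): {Comorbidity, Outcome, Severity}.
Backdoor paths from Treatment to Hospital:
  P1: Treatment <- Severity -> Outcome -> Hospital
  P2: Treatment <- Severity -> Biomarker <- Hospital
  P3: Treatment <- Outcome <- Severity -> Biomarker <- Hospital
  P4: Treatment <- Outcome -> Hospital
The empty set is not sufficient: P1 (Treatment <- Severity -> Outcome -> Hospital) has no collider blocking it and no conditioned non-collider, so it is open.
Try {Outcome}:
  P1: blocked at chain node Outcome ∈ conditioning set.
  P2: blocked at collider Biomarker (neither it nor any descendant is in the conditioning set).
  P3: blocked at chain node Outcome ∈ conditioning set.
  P4: blocked at fork node Outcome ∈ conditioning set.
{Outcome} contains no descendant of Treatment and blocks every backdoor path.
No other singleton works — e.g. {Severity} leaves P4 open — so {Outcome} is the unique smallest valid adjustment set.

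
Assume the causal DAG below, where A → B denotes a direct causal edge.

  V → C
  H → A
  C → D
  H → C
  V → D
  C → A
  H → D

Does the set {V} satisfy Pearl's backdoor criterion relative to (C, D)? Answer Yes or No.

No

Backdoor paths from C to D (paths whose first edge points into C):
  P1: C <- H -> D
  P2: C <- V -> D
Condition 1 (no descendant of C in the set): holds — descendants of C are {A, D}; none are in {V}.
Condition 2 (every backdoor path blocked by {V}):
  P1: open — no interior node is in the conditioning set.
  P2: blocked at fork node V ∈ conditioning set.
{V} does not satisfy the backdoor criterion.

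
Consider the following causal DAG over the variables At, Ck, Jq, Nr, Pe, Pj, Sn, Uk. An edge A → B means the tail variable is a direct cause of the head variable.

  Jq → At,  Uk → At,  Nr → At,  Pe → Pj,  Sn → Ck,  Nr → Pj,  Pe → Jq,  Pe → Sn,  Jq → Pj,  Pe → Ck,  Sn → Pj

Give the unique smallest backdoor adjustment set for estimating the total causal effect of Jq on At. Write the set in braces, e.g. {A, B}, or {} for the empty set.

Variables eligible for adjustment (non-descendants of Jq, excluding Jq and At): {Ck, Nr, Pe, Sn, Uk}.
Backdoor paths from Jq to At:
  P1: Jq <- Pe -> Sn -> Pj <- Nr -> At
  P2: Jq <- Pe -> Ck <- Sn -> Pj <- Nr -> At
  P3: Jq <- Pe -> Pj <- Nr -> At
Each backdoor path contains an unconditioned collider, so every path is already blocked with the empty conditioning set:
  P1: blocked at collider Pj (neither it nor any descendant is in the conditioning set).
  P2: blocked at collider Ck (neither it nor any descendant is in the conditioning set).
  P3: blocked at collider Pj (neither it nor any descendant is in the conditioning set).
The empty set is therefore the unique smallest valid set.

{}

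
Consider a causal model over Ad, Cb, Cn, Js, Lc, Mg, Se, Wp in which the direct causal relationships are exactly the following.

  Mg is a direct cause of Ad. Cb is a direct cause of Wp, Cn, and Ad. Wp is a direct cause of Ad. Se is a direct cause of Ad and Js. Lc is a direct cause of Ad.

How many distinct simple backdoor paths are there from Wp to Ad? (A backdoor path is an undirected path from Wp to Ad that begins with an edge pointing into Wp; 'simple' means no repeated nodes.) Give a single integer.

1

A backdoor path from Wp to Ad is any simple undirected path whose first edge points into Wp (i.e. leaves Wp via a parent).
Parents of Wp: {Cb}.
Enumerating:
  P1: Wp <- Cb -> Ad
That exhausts the simple backdoor paths. Count: 1.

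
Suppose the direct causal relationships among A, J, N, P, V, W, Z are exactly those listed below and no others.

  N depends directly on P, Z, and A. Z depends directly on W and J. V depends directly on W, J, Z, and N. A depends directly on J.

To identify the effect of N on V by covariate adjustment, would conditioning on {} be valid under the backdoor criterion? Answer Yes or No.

Backdoor paths from N to V (paths whose first edge points into N):
  P1: N <- Z <- J -> V
  P2: N <- Z <- W -> V
  P3: N <- Z -> V
  P4: N <- A <- J -> Z <- W -> V
  P5: N <- A <- J -> Z -> V
  P6: N <- A <- J -> V
Condition 1 (no descendant of N in the set): holds — descendants of N are {V}; none are in {}.
Condition 2 (every backdoor path blocked by {}):
  P1: open — no interior node is in the conditioning set.
  P2: open — no interior node is in the conditioning set.
  P3: open — no interior node is in the conditioning set.
  P4: blocked at collider Z (neither it nor any descendant is in the conditioning set).
  P5: open — no interior node is in the conditioning set.
  P6: open — no interior node is in the conditioning set.
{} does not satisfy the backdoor criterion.

No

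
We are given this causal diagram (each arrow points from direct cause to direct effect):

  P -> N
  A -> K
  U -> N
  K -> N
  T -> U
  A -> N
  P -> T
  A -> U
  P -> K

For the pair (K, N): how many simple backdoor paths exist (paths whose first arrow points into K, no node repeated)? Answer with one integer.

6

A backdoor path from K to N is any simple undirected path whose first edge points into K (i.e. leaves K via a parent).
Parents of K: {A, P}.
Enumerating:
  P1: K <- P -> T -> U <- A -> N
  P2: K <- P -> T -> U -> N
  P3: K <- P -> N
  P4: K <- A -> U <- T <- P -> N
  P5: K <- A -> U -> N
  P6: K <- A -> N
That exhausts the simple backdoor paths. Count: 6.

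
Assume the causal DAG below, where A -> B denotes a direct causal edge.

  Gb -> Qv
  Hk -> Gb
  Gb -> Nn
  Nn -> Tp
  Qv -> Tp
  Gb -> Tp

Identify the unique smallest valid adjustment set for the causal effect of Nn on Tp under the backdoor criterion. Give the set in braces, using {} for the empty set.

Variables eligible for adjustment (non-descendants of Nn, excluding Nn and Tp): {Gb, Hk, Qv}.
Backdoor paths from Nn to Tp:
  P1: Nn <- Gb -> Qv -> Tp
  P2: Nn <- Gb -> Tp
The empty set is not sufficient: P1 (Nn <- Gb -> Qv -> Tp) has no collider blocking it and no conditioned non-collider, so it is open.
Try {Gb}:
  P1: blocked at fork node Gb ∈ conditioning set.
  P2: blocked at fork node Gb ∈ conditioning set.
{Gb} contains no descendant of Nn and blocks every backdoor path.
No other singleton works — e.g. {Hk} leaves P1 open — so {Gb} is the unique smallest valid adjustment set.

{Gb}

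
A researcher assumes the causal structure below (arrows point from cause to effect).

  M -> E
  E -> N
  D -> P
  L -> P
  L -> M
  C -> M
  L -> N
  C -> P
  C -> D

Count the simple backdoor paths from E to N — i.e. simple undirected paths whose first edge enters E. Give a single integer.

A backdoor path from E to N is any simple undirected path whose first edge points into E (i.e. leaves E via a parent).
Parents of E: {M}.
Enumerating:
  P1: E <- M <- C -> D -> P <- L -> N
  P2: E <- M <- C -> P <- L -> N
  P3: E <- M <- L -> N
That exhausts the simple backdoor paths. Count: 3.

3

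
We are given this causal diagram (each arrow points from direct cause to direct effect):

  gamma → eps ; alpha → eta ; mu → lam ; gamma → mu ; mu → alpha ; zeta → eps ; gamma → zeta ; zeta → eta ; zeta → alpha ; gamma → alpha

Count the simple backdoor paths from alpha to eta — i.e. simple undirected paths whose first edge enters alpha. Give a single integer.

5

A backdoor path from alpha to eta is any simple undirected path whose first edge points into alpha (i.e. leaves alpha via a parent).
Parents of alpha: {gamma, mu, zeta}.
Enumerating:
  P1: alpha <- gamma -> zeta -> eta
  P2: alpha <- gamma -> eps <- zeta -> eta
  P3: alpha <- mu <- gamma -> zeta -> eta
  P4: alpha <- mu <- gamma -> eps <- zeta -> eta
  P5: alpha <- zeta -> eta
That exhausts the simple backdoor paths. Count: 5.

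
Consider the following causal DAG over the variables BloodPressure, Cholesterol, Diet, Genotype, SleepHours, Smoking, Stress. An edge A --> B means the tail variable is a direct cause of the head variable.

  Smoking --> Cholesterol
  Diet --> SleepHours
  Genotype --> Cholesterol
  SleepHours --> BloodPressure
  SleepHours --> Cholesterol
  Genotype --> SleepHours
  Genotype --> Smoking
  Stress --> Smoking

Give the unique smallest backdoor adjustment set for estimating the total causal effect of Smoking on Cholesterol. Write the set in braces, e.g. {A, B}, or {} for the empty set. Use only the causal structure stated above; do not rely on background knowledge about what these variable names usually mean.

Variables eligible for adjustment (non-descendants of Smoking, excluding Smoking and Cholesterol): {BloodPressure, Diet, Genotype, SleepHours, Stress}.
Backdoor paths from Smoking to Cholesterol:
  P1: Smoking <- Genotype -> SleepHours -> Cholesterol
  P2: Smoking <- Genotype -> Cholesterol
The empty set is not sufficient: P1 (Smoking <- Genotype -> SleepHours -> Cholesterol) has no collider blocking it and no conditioned non-collider, so it is open.
Try {Genotype}:
  P1: blocked at fork node Genotype ∈ conditioning set.
  P2: blocked at fork node Genotype ∈ conditioning set.
{Genotype} contains no descendant of Smoking and blocks every backdoor path.
No other singleton works — e.g. {Stress} leaves P1 open — so {Genotype} is the unique smallest valid adjustment set.

{Genotype}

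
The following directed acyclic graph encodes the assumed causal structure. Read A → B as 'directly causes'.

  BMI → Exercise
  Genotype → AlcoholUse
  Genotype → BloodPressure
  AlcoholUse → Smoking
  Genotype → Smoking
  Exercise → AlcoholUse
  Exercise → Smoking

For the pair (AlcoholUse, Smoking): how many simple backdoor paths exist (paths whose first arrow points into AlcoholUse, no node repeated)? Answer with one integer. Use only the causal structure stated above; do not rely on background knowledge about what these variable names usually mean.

A backdoor path from AlcoholUse to Smoking is any simple undirected path whose first edge points into AlcoholUse (i.e. leaves AlcoholUse via a parent).
Parents of AlcoholUse: {Exercise, Genotype}.
Enumerating:
  P1: AlcoholUse <- Genotype -> Smoking
  P2: AlcoholUse <- Exercise -> Smoking
That exhausts the simple backdoor paths. Count: 2.

2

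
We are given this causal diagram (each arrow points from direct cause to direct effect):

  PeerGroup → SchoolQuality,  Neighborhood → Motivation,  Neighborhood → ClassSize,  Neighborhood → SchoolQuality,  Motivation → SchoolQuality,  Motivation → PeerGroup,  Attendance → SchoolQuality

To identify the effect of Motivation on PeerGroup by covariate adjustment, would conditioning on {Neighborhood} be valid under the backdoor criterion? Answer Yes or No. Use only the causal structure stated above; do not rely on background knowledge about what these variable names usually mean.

Yes

Backdoor paths from Motivation to PeerGroup (paths whose first edge points into Motivation):
  P1: Motivation <- Neighborhood -> SchoolQuality <- PeerGroup
Condition 1 (no descendant of Motivation in the set): holds — descendants of Motivation are {PeerGroup, SchoolQuality}; none are in {Neighborhood}.
Condition 2 (every backdoor path blocked by {Neighborhood}):
  P1: blocked at fork node Neighborhood ∈ conditioning set.
{Neighborhood} satisfies the backdoor criterion.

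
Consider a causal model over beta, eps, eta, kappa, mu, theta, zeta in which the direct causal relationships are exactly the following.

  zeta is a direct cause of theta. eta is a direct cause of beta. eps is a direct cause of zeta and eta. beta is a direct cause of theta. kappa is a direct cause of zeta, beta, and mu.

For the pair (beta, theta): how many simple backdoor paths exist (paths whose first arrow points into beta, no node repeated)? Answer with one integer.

A backdoor path from beta to theta is any simple undirected path whose first edge points into beta (i.e. leaves beta via a parent).
Parents of beta: {eta, kappa}.
Enumerating:
  P1: beta <- eta <- eps -> zeta -> theta
  P2: beta <- kappa -> zeta -> theta
That exhausts the simple backdoor paths. Count: 2.

2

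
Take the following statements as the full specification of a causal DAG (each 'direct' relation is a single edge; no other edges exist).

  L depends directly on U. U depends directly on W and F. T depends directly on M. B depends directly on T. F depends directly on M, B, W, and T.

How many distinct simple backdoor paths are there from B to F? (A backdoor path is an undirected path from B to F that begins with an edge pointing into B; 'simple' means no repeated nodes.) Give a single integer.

A backdoor path from B to F is any simple undirected path whose first edge points into B (i.e. leaves B via a parent).
Parents of B: {T}.
Enumerating:
  P1: B <- T <- M -> F
  P2: B <- T -> F
That exhausts the simple backdoor paths. Count: 2.

2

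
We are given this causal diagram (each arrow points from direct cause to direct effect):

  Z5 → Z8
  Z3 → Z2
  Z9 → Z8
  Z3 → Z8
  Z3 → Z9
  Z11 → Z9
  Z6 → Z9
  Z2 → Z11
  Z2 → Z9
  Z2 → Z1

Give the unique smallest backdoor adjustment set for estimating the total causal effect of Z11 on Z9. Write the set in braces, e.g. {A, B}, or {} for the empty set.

Variables eligible for adjustment (non-descendants of Z11, excluding Z11 and Z9): {Z1, Z2, Z3, Z5, Z6}.
Backdoor paths from Z11 to Z9:
  P1: Z11 <- Z2 <- Z3 -> Z9
  P2: Z11 <- Z2 <- Z3 -> Z8 <- Z9
  P3: Z11 <- Z2 -> Z9
The empty set is not sufficient: P1 (Z11 <- Z2 <- Z3 -> Z9) has no collider blocking it and no conditioned non-collider, so it is open.
Try {Z2}:
  P1: blocked at chain node Z2 ∈ conditioning set.
  P2: blocked at chain node Z2 ∈ conditioning set.
  P3: blocked at fork node Z2 ∈ conditioning set.
{Z2} contains no descendant of Z11 and blocks every backdoor path.
No other singleton works — e.g. {Z3} leaves P3 open — so {Z2} is the unique smallest valid adjustment set.

{Z2}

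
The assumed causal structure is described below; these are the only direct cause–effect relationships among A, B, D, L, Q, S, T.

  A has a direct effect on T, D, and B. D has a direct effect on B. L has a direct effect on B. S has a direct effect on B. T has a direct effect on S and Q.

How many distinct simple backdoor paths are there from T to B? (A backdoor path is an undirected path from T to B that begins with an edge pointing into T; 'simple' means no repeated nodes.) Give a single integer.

2

A backdoor path from T to B is any simple undirected path whose first edge points into T (i.e. leaves T via a parent).
Parents of T: {A}.
Enumerating:
  P1: T <- A -> D -> B
  P2: T <- A -> B
That exhausts the simple backdoor paths. Count: 2.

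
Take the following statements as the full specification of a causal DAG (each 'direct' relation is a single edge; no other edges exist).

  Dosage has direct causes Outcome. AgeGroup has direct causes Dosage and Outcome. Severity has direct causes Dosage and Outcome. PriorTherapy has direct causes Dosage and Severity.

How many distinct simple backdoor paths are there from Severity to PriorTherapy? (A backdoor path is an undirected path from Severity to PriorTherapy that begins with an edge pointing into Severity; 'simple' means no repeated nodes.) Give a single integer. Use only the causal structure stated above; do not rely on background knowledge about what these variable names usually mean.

3

A backdoor path from Severity to PriorTherapy is any simple undirected path whose first edge points into Severity (i.e. leaves Severity via a parent).
Parents of Severity: {Dosage, Outcome}.
Enumerating:
  P1: Severity <- Outcome -> Dosage -> PriorTherapy
  P2: Severity <- Outcome -> AgeGroup <- Dosage -> PriorTherapy
  P3: Severity <- Dosage -> PriorTherapy
That exhausts the simple backdoor paths. Count: 3.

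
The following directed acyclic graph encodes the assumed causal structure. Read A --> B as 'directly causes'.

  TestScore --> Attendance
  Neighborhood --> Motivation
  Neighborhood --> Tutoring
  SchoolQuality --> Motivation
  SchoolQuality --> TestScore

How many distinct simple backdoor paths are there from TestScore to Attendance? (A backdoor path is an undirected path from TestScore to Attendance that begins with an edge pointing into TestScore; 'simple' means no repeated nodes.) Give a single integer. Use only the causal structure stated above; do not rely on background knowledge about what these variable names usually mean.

0

A backdoor path from TestScore to Attendance is any simple undirected path whose first edge points into TestScore (i.e. leaves TestScore via a parent).
Parents of TestScore: {SchoolQuality}.
No simple path from any parent of TestScore reaches Attendance without revisiting TestScore, so there are no backdoor paths.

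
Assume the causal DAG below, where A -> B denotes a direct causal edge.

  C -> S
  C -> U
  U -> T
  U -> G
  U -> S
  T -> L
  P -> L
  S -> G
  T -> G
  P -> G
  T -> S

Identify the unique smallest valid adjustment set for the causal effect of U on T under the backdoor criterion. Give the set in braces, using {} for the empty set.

{}

Variables eligible for adjustment (non-descendants of U, excluding U and T): {C, P}.
Backdoor paths from U to T:
  P1: U <- C -> S <- T
  P2: U <- C -> S -> G <- P -> L <- T
  P3: U <- C -> S -> G <- T
Each backdoor path contains an unconditioned collider, so every path is already blocked with the empty conditioning set:
  P1: blocked at collider S (neither it nor any descendant is in the conditioning set).
  P2: blocked at collider G (neither it nor any descendant is in the conditioning set).
  P3: blocked at collider G (neither it nor any descendant is in the conditioning set).
The empty set is therefore the unique smallest valid set.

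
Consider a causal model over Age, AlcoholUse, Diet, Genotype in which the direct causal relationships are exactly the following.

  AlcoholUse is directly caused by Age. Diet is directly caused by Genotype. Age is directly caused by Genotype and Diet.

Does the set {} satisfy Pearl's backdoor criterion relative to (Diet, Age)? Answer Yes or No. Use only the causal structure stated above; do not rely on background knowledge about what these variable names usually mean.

No

Backdoor paths from Diet to Age (paths whose first edge points into Diet):
  P1: Diet <- Genotype -> Age
Condition 1 (no descendant of Diet in the set): holds — descendants of Diet are {Age, AlcoholUse}; none are in {}.
Condition 2 (every backdoor path blocked by {}):
  P1: open — no interior node is in the conditioning set.
{} does not satisfy the backdoor criterion.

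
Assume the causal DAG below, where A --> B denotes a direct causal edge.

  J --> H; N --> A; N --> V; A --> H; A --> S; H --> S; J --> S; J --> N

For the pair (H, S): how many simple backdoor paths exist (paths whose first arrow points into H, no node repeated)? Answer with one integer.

4

A backdoor path from H to S is any simple undirected path whose first edge points into H (i.e. leaves H via a parent).
Parents of H: {A, J}.
Enumerating:
  P1: H <- J -> N -> A -> S
  P2: H <- J -> S
  P3: H <- A <- N <- J -> S
  P4: H <- A -> S
That exhausts the simple backdoor paths. Count: 4.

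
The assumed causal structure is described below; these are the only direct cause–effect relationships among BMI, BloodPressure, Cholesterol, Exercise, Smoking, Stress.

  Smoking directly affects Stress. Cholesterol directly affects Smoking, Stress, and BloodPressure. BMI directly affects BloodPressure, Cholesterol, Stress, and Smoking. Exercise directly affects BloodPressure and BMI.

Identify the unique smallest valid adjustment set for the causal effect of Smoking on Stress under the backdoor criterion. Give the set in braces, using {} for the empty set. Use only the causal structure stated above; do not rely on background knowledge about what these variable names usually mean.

Variables eligible for adjustment (non-descendants of Smoking, excluding Smoking and Stress): {BMI, BloodPressure, Cholesterol, Exercise}.
Backdoor paths from Smoking to Stress:
  P1: Smoking <- BMI <- Exercise -> BloodPressure <- Cholesterol -> Stress
  P2: Smoking <- BMI -> Cholesterol -> Stress
  P3: Smoking <- BMI -> BloodPressure <- Cholesterol -> Stress
  P4: Smoking <- BMI -> Stress
  P5: Smoking <- Cholesterol <- BMI -> Stress
  P6: Smoking <- Cholesterol -> BloodPressure <- Exercise -> BMI -> Stress
  P7: Smoking <- Cholesterol -> BloodPressure <- BMI -> Stress
  P8: Smoking <- Cholesterol -> Stress
The empty set is not sufficient: P2 (Smoking <- BMI -> Cholesterol -> Stress) has no collider blocking it and no conditioned non-collider, so it is open.
Try {BMI, Cholesterol}:
  P1: blocked at chain node BMI ∈ conditioning set.
  P2: blocked at fork node BMI ∈ conditioning set.
  P3: blocked at fork node BMI ∈ conditioning set.
  P4: blocked at fork node BMI ∈ conditioning set.
  P5: blocked at chain node Cholesterol ∈ conditioning set.
  P6: blocked at fork node Cholesterol ∈ conditioning set.
  P7: blocked at fork node Cholesterol ∈ conditioning set.
  P8: blocked at fork node Cholesterol ∈ conditioning set.
{BMI, Cholesterol} contains no descendant of Smoking and blocks every backdoor path.
Every element of {BMI, Cholesterol} is needed (dropping BMI leaves P4 open; dropping Cholesterol leaves P8 open), so no proper subset is valid.
Among all size-2 subsets of the eligible variables, only {BMI, Cholesterol} blocks every backdoor path, so it is the unique smallest valid adjustment set.

{BMI, Cholesterol}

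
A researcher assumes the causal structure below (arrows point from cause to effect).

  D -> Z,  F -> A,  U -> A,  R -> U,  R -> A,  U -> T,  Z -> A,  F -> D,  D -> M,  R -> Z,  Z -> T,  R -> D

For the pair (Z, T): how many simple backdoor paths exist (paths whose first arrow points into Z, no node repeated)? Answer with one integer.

A backdoor path from Z to T is any simple undirected path whose first edge points into Z (i.e. leaves Z via a parent).
Parents of Z: {D, R}.
Enumerating:
  P1: Z <- R -> D <- F -> A <- U -> T
  P2: Z <- R -> U -> T
  P3: Z <- R -> A <- U -> T
  P4: Z <- D <- R -> U -> T
  P5: Z <- D <- R -> A <- U -> T
  P6: Z <- D <- F -> A <- R -> U -> T
  P7: Z <- D <- F -> A <- U -> T
That exhausts the simple backdoor paths. Count: 7.

7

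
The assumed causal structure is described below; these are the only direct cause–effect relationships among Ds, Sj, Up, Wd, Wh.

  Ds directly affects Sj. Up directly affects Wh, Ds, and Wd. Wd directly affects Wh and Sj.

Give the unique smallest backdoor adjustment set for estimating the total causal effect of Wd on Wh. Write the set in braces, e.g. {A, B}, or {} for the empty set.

{Up}

Variables eligible for adjustment (non-descendants of Wd, excluding Wd and Wh): {Ds, Up}.
Backdoor paths from Wd to Wh:
  P1: Wd <- Up -> Wh
The empty set is not sufficient: P1 (Wd <- Up -> Wh) has no collider blocking it and no conditioned non-collider, so it is open.
Try {Up}:
  P1: blocked at fork node Up ∈ conditioning set.
{Up} contains no descendant of Wd and blocks every backdoor path.
No other singleton works — e.g. {Ds} leaves P1 open — so {Up} is the unique smallest valid adjustment set.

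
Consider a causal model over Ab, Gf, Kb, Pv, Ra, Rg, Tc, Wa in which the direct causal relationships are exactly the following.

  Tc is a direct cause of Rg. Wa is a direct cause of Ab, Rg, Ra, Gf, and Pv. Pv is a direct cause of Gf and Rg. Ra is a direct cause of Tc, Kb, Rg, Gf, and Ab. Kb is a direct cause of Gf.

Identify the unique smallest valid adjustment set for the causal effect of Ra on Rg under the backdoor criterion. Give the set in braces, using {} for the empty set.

Variables eligible for adjustment (non-descendants of Ra, excluding Ra and Rg): {Pv, Wa}.
Backdoor paths from Ra to Rg:
  P1: Ra <- Wa -> Pv -> Rg
  P2: Ra <- Wa -> Gf <- Pv -> Rg
  P3: Ra <- Wa -> Rg
The empty set is not sufficient: P1 (Ra <- Wa -> Pv -> Rg) has no collider blocking it and no conditioned non-collider, so it is open.
Try {Wa}:
  P1: blocked at fork node Wa ∈ conditioning set.
  P2: blocked at fork node Wa ∈ conditioning set.
  P3: blocked at fork node Wa ∈ conditioning set.
{Wa} contains no descendant of Ra and blocks every backdoor path.
No other singleton works — e.g. {Pv} leaves P3 open — so {Wa} is the unique smallest valid adjustment set.

{Wa}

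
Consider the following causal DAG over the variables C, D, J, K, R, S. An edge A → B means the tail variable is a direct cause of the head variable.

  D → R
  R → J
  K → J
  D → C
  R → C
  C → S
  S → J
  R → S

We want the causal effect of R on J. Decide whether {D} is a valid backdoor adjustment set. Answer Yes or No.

Yes

Backdoor paths from R to J (paths whose first edge points into R):
  P1: R <- D -> C -> S -> J
Condition 1 (no descendant of R in the set): holds — descendants of R are {C, J, S}; none are in {D}.
Condition 2 (every backdoor path blocked by {D}):
  P1: blocked at fork node D ∈ conditioning set.
{D} satisfies the backdoor criterion.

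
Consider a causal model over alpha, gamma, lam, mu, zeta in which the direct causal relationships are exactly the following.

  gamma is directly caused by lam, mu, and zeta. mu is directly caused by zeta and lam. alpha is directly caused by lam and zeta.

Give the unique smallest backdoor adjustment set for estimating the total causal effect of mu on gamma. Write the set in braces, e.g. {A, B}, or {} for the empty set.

{lam, zeta}

Variables eligible for adjustment (non-descendants of mu, excluding mu and gamma): {alpha, lam, zeta}.
Backdoor paths from mu to gamma:
  P1: mu <- zeta -> alpha <- lam -> gamma
  P2: mu <- zeta -> gamma
  P3: mu <- lam -> alpha <- zeta -> gamma
  P4: mu <- lam -> gamma
The empty set is not sufficient: P2 (mu <- zeta -> gamma) has no collider blocking it and no conditioned non-collider, so it is open.
Try {lam, zeta}:
  P1: blocked at fork node zeta ∈ conditioning set.
  P2: blocked at fork node zeta ∈ conditioning set.
  P3: blocked at fork node lam ∈ conditioning set.
  P4: blocked at fork node lam ∈ conditioning set.
{lam, zeta} contains no descendant of mu and blocks every backdoor path.
Every element of {lam, zeta} is needed (dropping lam leaves P4 open; dropping zeta leaves P2 open), so no proper subset is valid.
Among all size-2 subsets of the eligible variables, only {lam, zeta} blocks every backdoor path, so it is the unique smallest valid adjustment set.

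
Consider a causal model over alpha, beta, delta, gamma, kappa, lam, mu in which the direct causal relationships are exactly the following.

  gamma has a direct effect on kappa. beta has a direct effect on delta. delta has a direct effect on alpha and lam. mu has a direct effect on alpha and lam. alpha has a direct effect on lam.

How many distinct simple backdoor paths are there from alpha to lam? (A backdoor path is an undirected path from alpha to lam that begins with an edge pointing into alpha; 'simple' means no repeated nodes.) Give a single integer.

2

A backdoor path from alpha to lam is any simple undirected path whose first edge points into alpha (i.e. leaves alpha via a parent).
Parents of alpha: {delta, mu}.
Enumerating:
  P1: alpha <- delta -> lam
  P2: alpha <- mu -> lam
That exhausts the simple backdoor paths. Count: 2.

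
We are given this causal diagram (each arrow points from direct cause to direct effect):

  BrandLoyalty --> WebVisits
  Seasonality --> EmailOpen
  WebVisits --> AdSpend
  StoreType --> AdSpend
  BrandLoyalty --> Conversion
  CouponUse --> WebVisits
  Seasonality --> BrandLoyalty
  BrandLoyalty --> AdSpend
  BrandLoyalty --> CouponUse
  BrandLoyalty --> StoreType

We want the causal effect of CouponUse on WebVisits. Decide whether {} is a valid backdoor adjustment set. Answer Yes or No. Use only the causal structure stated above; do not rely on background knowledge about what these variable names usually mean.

Backdoor paths from CouponUse to WebVisits (paths whose first edge points into CouponUse):
  P1: CouponUse <- BrandLoyalty -> WebVisits
  P2: CouponUse <- BrandLoyalty -> StoreType -> AdSpend <- WebVisits
  P3: CouponUse <- BrandLoyalty -> AdSpend <- WebVisits
Condition 1 (no descendant of CouponUse in the set): holds — descendants of CouponUse are {AdSpend, WebVisits}; none are in {}.
Condition 2 (every backdoor path blocked by {}):
  P1: open — no interior node is in the conditioning set.
  P2: blocked at collider AdSpend (neither it nor any descendant is in the conditioning set).
  P3: blocked at collider AdSpend (neither it nor any descendant is in the conditioning set).
{} does not satisfy the backdoor criterion.

No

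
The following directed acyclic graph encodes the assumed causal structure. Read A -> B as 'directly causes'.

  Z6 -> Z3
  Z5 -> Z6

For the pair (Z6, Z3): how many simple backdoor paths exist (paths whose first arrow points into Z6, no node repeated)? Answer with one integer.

A backdoor path from Z6 to Z3 is any simple undirected path whose first edge points into Z6 (i.e. leaves Z6 via a parent).
Parents of Z6: {Z5}.
No simple path from any parent of Z6 reaches Z3 without revisiting Z6, so there are no backdoor paths.

0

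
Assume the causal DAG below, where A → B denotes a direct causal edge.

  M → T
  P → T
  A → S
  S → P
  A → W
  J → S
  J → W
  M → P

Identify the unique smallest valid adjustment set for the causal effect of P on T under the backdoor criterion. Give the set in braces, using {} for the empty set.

Variables eligible for adjustment (non-descendants of P, excluding P and T): {A, J, M, S, W}.
Backdoor paths from P to T:
  P1: P <- M -> T
The empty set is not sufficient: P1 (P <- M -> T) has no collider blocking it and no conditioned non-collider, so it is open.
Try {M}:
  P1: blocked at fork node M ∈ conditioning set.
{M} contains no descendant of P and blocks every backdoor path.
No other singleton works — e.g. {J} leaves P1 open — so {M} is the unique smallest valid adjustment set.

{M}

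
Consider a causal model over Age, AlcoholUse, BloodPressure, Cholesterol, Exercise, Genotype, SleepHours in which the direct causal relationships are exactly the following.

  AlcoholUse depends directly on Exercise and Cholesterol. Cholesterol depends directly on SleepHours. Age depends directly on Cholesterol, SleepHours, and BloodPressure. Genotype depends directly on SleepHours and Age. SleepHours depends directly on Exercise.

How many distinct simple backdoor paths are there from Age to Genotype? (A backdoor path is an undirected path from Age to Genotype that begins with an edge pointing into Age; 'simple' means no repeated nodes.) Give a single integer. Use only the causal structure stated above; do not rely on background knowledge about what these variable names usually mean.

A backdoor path from Age to Genotype is any simple undirected path whose first edge points into Age (i.e. leaves Age via a parent).
Parents of Age: {BloodPressure, Cholesterol, SleepHours}.
Enumerating:
  P1: Age <- SleepHours -> Genotype
  P2: Age <- Cholesterol <- SleepHours -> Genotype
  P3: Age <- Cholesterol -> AlcoholUse <- Exercise -> SleepHours -> Genotype
That exhausts the simple backdoor paths. Count: 3.

3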